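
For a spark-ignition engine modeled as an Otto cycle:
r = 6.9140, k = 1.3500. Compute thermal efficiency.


r^(k-1) = 1.9675
eta = 1 - 1/1.9675 = 0.4917 = 49.1730%

49.1730%


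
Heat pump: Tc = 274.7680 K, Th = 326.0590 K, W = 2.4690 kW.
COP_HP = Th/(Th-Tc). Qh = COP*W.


COP = 326.0590 / 51.2910 = 6.3570
Qh = 6.3570 * 2.4690 = 15.6955 kW

COP = 6.3570, Qh = 15.6955 kW


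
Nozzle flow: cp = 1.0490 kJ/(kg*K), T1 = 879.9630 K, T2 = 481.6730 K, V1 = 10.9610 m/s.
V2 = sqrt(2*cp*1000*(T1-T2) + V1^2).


dT = 398.2900 K
2*cp*1000*dT = 835612.4200
V1^2 = 120.1435
V2 = sqrt(835732.5635) = 914.1841 m/s

914.1841 m/s


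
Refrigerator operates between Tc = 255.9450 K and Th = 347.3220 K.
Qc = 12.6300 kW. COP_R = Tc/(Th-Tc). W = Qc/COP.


COP = 255.9450 / 91.3770 = 2.8010
W = 12.6300 / 2.8010 = 4.5091 kW

COP = 2.8010, W = 4.5091 kW


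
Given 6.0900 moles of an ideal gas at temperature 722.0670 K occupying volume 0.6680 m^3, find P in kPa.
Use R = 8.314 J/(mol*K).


P = nRT/V = 6.0900 * 8.314 * 722.0670 / 0.6680
= 36559.8841 / 0.6680 = 54730.3654 Pa = 54.7304 kPa

54.7304 kPa


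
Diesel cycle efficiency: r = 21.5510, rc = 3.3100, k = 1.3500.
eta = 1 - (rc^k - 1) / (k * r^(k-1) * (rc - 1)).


r^(k-1) = 2.9290
rc^k = 5.0323
eta = 0.5585 = 55.8536%

55.8536%


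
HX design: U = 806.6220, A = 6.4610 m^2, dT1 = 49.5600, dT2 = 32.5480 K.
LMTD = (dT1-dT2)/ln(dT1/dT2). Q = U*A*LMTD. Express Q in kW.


LMTD = 40.4597 K
Q = 806.6220 * 6.4610 * 40.4597 = 210858.9747 W = 210.8590 kW

210.8590 kW


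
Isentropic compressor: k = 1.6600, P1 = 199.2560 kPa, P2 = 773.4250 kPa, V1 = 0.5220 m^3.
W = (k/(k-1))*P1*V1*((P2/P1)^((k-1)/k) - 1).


(k-1)/k = 0.3976
(P2/P1)^exp = 1.7147
W = 2.5152 * 199.2560 * 0.5220 * (1.7147 - 1) = 186.9642 kJ

186.9642 kJ


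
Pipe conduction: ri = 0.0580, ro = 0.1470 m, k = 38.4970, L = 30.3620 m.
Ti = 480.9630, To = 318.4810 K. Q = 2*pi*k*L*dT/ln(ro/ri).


dT = 162.4820 K
ln(ro/ri) = 0.9300
Q = 2*pi*38.4970*30.3620*162.4820 / 0.9300 = 1283111.2321 W

1283111.2321 W


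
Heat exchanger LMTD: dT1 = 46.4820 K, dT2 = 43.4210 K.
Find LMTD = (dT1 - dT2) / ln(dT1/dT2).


dT1/dT2 = 1.0705
ln(dT1/dT2) = 0.0681
LMTD = 3.0610 / 0.0681 = 44.9341 K

44.9341 K


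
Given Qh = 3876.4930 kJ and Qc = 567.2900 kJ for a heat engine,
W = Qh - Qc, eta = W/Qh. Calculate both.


W = 3876.4930 - 567.2900 = 3309.2030 kJ
eta = 3309.2030 / 3876.4930 = 0.8537 = 85.3659%

W = 3309.2030 kJ, eta = 85.3659%


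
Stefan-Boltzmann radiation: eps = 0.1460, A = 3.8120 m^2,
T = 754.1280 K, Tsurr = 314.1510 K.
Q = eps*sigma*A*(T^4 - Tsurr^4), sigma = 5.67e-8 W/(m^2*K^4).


T^4 = 3.2343e+11
Tsurr^4 = 9.7399e+09
Q = 0.1460 * 5.67e-8 * 3.8120 * 3.1369e+11 = 9898.9608 W

9898.9608 W


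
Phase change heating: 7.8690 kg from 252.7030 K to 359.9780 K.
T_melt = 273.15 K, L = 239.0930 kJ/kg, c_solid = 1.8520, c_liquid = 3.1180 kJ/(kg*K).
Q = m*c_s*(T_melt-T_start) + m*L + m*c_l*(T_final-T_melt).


Q1 (sensible, solid) = 7.8690 * 1.8520 * 20.4470 = 297.9821 kJ
Q2 (latent) = 7.8690 * 239.0930 = 1881.4228 kJ
Q3 (sensible, liquid) = 7.8690 * 3.1180 * 86.8280 = 2130.3720 kJ
Q_total = 4309.7769 kJ

4309.7769 kJ


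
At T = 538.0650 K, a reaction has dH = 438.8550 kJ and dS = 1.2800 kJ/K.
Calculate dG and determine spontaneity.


T*dS = 538.0650 * 1.2800 = 688.7232 kJ
dG = 438.8550 - 688.7232 = -249.8682 kJ (spontaneous)

dG = -249.8682 kJ, spontaneous


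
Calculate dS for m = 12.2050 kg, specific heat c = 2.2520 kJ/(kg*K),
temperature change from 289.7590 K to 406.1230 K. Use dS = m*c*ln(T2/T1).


T2/T1 = 1.4016
ln(T2/T1) = 0.3376
dS = 12.2050 * 2.2520 * 0.3376 = 9.2793 kJ/K

9.2793 kJ/K


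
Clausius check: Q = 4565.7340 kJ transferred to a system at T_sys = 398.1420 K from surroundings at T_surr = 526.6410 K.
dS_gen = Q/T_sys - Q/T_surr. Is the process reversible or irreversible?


dS_sys = 4565.7340/398.1420 = 11.4676 kJ/K
dS_surr = -4565.7340/526.6410 = -8.6695 kJ/K
dS_gen = 11.4676 - 8.6695 = 2.7981 kJ/K (irreversible)

dS_gen = 2.7981 kJ/K, irreversible


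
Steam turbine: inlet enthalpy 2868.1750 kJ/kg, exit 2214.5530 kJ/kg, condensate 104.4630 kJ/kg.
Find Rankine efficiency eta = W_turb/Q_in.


W = 653.6220 kJ/kg
Q_in = 2763.7120 kJ/kg
eta = 0.2365 = 23.6501%

eta = 23.6501%


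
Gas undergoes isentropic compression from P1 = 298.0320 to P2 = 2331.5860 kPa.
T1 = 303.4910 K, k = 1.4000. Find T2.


(k-1)/k = 0.2857
(P2/P1)^exp = 1.7999
T2 = 303.4910 * 1.7999 = 546.2604 K

546.2604 K


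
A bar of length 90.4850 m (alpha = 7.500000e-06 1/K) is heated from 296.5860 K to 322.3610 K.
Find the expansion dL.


dT = 25.7750 K
dL = 7.500000e-06 * 90.4850 * 25.7750 = 0.017492 m
L_final = 90.502492 m

dL = 0.017492 m


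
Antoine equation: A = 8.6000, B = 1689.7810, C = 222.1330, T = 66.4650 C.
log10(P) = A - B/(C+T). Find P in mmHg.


C+T = 288.5980
B/(C+T) = 5.8551
log10(P) = 8.6000 - 5.8551 = 2.7449
P = 10^2.7449 = 555.7282 mmHg

555.7282 mmHg


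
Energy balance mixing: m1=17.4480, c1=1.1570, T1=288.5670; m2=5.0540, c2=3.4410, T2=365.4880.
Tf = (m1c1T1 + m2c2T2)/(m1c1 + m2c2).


num = 12181.5328
den = 37.5782
Tf = 324.1653 K

324.1653 K


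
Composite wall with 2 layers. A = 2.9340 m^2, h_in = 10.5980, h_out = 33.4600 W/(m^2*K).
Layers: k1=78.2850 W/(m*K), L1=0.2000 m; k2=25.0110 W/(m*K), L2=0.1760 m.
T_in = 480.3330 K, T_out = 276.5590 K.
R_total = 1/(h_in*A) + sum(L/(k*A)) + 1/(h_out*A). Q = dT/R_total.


R_conv_in = 1/(10.5980*2.9340) = 0.0322
R_1 = 0.2000/(78.2850*2.9340) = 0.0009
R_2 = 0.1760/(25.0110*2.9340) = 0.0024
R_conv_out = 1/(33.4600*2.9340) = 0.0102
R_total = 0.0456 K/W
Q = 203.7740 / 0.0456 = 4467.2212 W

R_total = 0.0456 K/W, Q = 4467.2212 W


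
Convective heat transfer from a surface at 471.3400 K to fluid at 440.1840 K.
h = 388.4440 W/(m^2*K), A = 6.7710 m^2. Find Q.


dT = 31.1560 K
Q = 388.4440 * 6.7710 * 31.1560 = 81945.0881 W

81945.0881 W


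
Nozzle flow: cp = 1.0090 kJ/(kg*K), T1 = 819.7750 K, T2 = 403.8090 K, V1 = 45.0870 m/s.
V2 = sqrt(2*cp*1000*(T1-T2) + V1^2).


dT = 415.9660 K
2*cp*1000*dT = 839419.3880
V1^2 = 2032.8376
V2 = sqrt(841452.2256) = 917.3071 m/s

917.3071 m/s


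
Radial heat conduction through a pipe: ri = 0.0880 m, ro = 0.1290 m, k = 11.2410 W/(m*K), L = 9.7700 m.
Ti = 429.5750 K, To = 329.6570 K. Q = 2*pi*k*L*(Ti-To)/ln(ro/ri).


dT = 99.9180 K
ln(ro/ri) = 0.3825
Q = 2*pi*11.2410*9.7700*99.9180 / 0.3825 = 180268.3108 W

180268.3108 W


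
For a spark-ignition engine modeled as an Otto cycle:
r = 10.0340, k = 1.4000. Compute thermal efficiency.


r^(k-1) = 2.5153
eta = 1 - 1/2.5153 = 0.6024 = 60.2433%

60.2433%


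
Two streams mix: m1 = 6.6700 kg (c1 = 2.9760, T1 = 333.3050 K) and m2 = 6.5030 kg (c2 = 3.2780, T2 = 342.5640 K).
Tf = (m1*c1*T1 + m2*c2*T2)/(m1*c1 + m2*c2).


num = 13918.4575
den = 41.1668
Tf = 338.0995 K

338.0995 K


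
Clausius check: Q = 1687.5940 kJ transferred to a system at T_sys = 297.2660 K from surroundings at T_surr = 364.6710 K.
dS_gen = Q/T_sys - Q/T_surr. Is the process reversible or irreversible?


dS_sys = 1687.5940/297.2660 = 5.6771 kJ/K
dS_surr = -1687.5940/364.6710 = -4.6277 kJ/K
dS_gen = 5.6771 - 4.6277 = 1.0493 kJ/K (irreversible)

dS_gen = 1.0493 kJ/K, irreversible


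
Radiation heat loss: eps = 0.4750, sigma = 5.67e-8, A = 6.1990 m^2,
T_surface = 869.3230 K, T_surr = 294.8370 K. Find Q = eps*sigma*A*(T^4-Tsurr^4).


T^4 = 5.7112e+11
Tsurr^4 = 7.5566e+09
Q = 0.4750 * 5.67e-8 * 6.1990 * 5.6356e+11 = 94088.8890 W

94088.8890 W


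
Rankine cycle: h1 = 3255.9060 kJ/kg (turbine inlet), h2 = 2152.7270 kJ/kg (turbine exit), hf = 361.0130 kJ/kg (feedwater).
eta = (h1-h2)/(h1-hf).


W = 1103.1790 kJ/kg
Q_in = 2894.8930 kJ/kg
eta = 0.3811 = 38.1078%

eta = 38.1078%


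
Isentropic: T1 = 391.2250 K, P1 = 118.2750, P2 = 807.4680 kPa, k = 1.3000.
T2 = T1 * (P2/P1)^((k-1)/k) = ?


(k-1)/k = 0.2308
(P2/P1)^exp = 1.5578
T2 = 391.2250 * 1.5578 = 609.4552 K

609.4552 K


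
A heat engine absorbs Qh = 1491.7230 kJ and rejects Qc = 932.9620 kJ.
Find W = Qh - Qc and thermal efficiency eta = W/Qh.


W = 1491.7230 - 932.9620 = 558.7610 kJ
eta = 558.7610 / 1491.7230 = 0.3746 = 37.4574%

W = 558.7610 kJ, eta = 37.4574%


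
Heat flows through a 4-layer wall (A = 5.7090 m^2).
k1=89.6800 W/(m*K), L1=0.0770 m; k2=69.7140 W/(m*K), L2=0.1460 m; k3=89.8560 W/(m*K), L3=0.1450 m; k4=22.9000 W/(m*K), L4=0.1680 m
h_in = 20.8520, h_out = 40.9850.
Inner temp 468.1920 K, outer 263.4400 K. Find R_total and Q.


R_conv_in = 1/(20.8520*5.7090) = 0.0084
R_1 = 0.0770/(89.6800*5.7090) = 0.0002
R_2 = 0.1460/(69.7140*5.7090) = 0.0004
R_3 = 0.1450/(89.8560*5.7090) = 0.0003
R_4 = 0.1680/(22.9000*5.7090) = 0.0013
R_conv_out = 1/(40.9850*5.7090) = 0.0043
R_total = 0.0148 K/W
Q = 204.7520 / 0.0148 = 13873.0453 W

R_total = 0.0148 K/W, Q = 13873.0453 W


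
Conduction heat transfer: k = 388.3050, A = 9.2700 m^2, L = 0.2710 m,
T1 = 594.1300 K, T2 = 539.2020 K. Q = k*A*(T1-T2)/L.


dT = 54.9280 K
Q = 388.3050 * 9.2700 * 54.9280 / 0.2710 = 729587.2102 W

729587.2102 W


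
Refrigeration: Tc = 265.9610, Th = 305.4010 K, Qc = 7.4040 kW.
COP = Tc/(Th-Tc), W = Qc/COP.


COP = 265.9610 / 39.4400 = 6.7434
W = 7.4040 / 6.7434 = 1.0980 kW

COP = 6.7434, W = 1.0980 kW


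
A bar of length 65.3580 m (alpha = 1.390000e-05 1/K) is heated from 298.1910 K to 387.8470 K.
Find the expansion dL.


dT = 89.6560 K
dL = 1.390000e-05 * 65.3580 * 89.6560 = 0.081450 m
L_final = 65.439450 m

dL = 0.081450 m


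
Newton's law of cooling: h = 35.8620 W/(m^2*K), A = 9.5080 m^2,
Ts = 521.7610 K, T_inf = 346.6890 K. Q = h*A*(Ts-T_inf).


dT = 175.0720 K
Q = 35.8620 * 9.5080 * 175.0720 = 59695.3321 W

59695.3321 W


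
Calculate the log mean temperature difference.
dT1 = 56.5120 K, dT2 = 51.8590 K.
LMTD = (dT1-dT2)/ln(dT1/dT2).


dT1/dT2 = 1.0897
ln(dT1/dT2) = 0.0859
LMTD = 4.6530 / 0.0859 = 54.1522 K

54.1522 K


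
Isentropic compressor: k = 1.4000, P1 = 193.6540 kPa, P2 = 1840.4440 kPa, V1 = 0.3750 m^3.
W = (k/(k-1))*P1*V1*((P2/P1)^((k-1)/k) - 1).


(k-1)/k = 0.2857
(P2/P1)^exp = 1.9028
W = 3.5000 * 193.6540 * 0.3750 * (1.9028 - 1) = 229.4719 kJ

229.4719 kJ


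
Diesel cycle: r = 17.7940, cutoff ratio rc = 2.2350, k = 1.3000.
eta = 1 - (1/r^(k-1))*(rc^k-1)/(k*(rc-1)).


r^(k-1) = 2.3718
rc^k = 2.8449
eta = 0.5155 = 51.5526%

51.5526%


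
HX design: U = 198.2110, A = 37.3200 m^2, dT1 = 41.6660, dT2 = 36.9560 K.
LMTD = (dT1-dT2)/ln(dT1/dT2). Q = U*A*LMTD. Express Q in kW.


LMTD = 39.2639 K
Q = 198.2110 * 37.3200 * 39.2639 = 290444.4836 W = 290.4445 kW

290.4445 kW


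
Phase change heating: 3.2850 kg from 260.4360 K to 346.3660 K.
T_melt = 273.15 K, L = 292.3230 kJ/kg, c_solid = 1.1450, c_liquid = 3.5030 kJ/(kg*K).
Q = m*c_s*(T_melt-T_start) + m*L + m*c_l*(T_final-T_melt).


Q1 (sensible, solid) = 3.2850 * 1.1450 * 12.7140 = 47.8215 kJ
Q2 (latent) = 3.2850 * 292.3230 = 960.2811 kJ
Q3 (sensible, liquid) = 3.2850 * 3.5030 * 73.2160 = 842.5225 kJ
Q_total = 1850.6250 kJ

1850.6250 kJ


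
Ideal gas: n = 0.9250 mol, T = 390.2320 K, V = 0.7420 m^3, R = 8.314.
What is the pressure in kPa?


P = nRT/V = 0.9250 * 8.314 * 390.2320 / 0.7420
= 3001.0597 / 0.7420 = 4044.5548 Pa = 4.0446 kPa

4.0446 kPa


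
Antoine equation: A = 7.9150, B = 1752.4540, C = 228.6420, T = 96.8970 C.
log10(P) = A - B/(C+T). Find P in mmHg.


C+T = 325.5390
B/(C+T) = 5.3832
log10(P) = 7.9150 - 5.3832 = 2.5318
P = 10^2.5318 = 340.2215 mmHg

340.2215 mmHg


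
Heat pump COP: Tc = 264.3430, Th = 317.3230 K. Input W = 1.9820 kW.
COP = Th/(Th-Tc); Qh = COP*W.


COP = 317.3230 / 52.9800 = 5.9895
Qh = 5.9895 * 1.9820 = 11.8712 kW

COP = 5.9895, Qh = 11.8712 kW


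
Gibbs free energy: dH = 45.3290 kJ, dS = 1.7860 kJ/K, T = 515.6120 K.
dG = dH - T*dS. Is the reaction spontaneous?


T*dS = 515.6120 * 1.7860 = 920.8830 kJ
dG = 45.3290 - 920.8830 = -875.5540 kJ (spontaneous)

dG = -875.5540 kJ, spontaneous


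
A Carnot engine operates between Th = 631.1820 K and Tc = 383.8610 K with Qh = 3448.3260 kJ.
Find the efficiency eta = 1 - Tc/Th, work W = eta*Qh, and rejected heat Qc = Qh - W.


eta = 1 - 383.8610/631.1820 = 0.3918
W = 0.3918 * 3448.3260 = 1351.1847 kJ
Qc = 3448.3260 - 1351.1847 = 2097.1413 kJ

eta = 39.1838%, W = 1351.1847 kJ, Qc = 2097.1413 kJ


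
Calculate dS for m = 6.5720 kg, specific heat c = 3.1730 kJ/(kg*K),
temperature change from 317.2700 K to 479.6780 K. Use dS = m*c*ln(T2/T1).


T2/T1 = 1.5119
ln(T2/T1) = 0.4134
dS = 6.5720 * 3.1730 * 0.4134 = 8.6198 kJ/K

8.6198 kJ/K


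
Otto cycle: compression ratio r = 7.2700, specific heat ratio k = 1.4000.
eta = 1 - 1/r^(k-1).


r^(k-1) = 2.2111
eta = 1 - 1/2.2111 = 0.5477 = 54.7742%

54.7742%


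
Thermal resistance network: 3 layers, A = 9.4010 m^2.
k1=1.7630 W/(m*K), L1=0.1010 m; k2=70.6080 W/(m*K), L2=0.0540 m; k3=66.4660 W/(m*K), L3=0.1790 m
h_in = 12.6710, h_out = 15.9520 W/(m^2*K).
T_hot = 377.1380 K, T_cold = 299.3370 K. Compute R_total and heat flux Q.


R_conv_in = 1/(12.6710*9.4010) = 0.0084
R_1 = 0.1010/(1.7630*9.4010) = 0.0061
R_2 = 0.0540/(70.6080*9.4010) = 8.1352e-05
R_3 = 0.1790/(66.4660*9.4010) = 0.0003
R_conv_out = 1/(15.9520*9.4010) = 0.0067
R_total = 0.0215 K/W
Q = 77.8010 / 0.0215 = 3614.4749 W

R_total = 0.0215 K/W, Q = 3614.4749 W


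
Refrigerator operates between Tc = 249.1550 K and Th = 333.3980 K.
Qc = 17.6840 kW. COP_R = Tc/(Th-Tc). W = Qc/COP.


COP = 249.1550 / 84.2430 = 2.9576
W = 17.6840 / 2.9576 = 5.9792 kW

COP = 2.9576, W = 5.9792 kW


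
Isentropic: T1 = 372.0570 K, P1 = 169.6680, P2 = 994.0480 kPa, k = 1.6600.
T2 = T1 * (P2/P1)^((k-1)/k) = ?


(k-1)/k = 0.3976
(P2/P1)^exp = 2.0196
T2 = 372.0570 * 2.0196 = 751.4192 K

751.4192 K


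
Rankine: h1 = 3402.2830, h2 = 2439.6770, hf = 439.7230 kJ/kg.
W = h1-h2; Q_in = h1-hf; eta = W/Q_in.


W = 962.6060 kJ/kg
Q_in = 2962.5600 kJ/kg
eta = 0.3249 = 32.4924%

eta = 32.4924%


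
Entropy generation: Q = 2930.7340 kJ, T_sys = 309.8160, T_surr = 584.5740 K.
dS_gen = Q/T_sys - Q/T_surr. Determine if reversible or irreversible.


dS_sys = 2930.7340/309.8160 = 9.4596 kJ/K
dS_surr = -2930.7340/584.5740 = -5.0135 kJ/K
dS_gen = 9.4596 - 5.0135 = 4.4461 kJ/K (irreversible)

dS_gen = 4.4461 kJ/K, irreversible


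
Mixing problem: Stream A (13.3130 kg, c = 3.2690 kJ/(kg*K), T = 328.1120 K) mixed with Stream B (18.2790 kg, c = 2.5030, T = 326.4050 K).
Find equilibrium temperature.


num = 29213.2904
den = 89.2725
Tf = 327.2372 K

327.2372 K


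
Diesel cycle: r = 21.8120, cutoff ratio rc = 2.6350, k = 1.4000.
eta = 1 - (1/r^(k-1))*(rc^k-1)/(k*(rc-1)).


r^(k-1) = 3.4315
rc^k = 3.8823
eta = 0.6330 = 63.3039%

63.3039%


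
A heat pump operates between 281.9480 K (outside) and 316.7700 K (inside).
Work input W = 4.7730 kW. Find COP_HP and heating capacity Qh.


COP = 316.7700 / 34.8220 = 9.0968
Qh = 9.0968 * 4.7730 = 43.4192 kW

COP = 9.0968, Qh = 43.4192 kW


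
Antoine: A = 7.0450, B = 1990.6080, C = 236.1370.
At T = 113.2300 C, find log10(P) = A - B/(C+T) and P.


C+T = 349.3670
B/(C+T) = 5.6978
log10(P) = 7.0450 - 5.6978 = 1.3472
P = 10^1.3472 = 22.2456 mmHg

22.2456 mmHg


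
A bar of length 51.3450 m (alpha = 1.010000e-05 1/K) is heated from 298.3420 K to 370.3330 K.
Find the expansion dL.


dT = 71.9910 K
dL = 1.010000e-05 * 51.3450 * 71.9910 = 0.037333 m
L_final = 51.382333 m

dL = 0.037333 m


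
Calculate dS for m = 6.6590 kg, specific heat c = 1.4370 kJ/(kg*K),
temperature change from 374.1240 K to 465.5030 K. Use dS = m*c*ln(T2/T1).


T2/T1 = 1.2442
ln(T2/T1) = 0.2185
dS = 6.6590 * 1.4370 * 0.2185 = 2.0911 kJ/K

2.0911 kJ/K


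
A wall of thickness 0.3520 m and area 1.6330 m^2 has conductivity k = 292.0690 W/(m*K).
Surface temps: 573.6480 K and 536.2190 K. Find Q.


dT = 37.4290 K
Q = 292.0690 * 1.6330 * 37.4290 / 0.3520 = 50715.0910 W

50715.0910 W


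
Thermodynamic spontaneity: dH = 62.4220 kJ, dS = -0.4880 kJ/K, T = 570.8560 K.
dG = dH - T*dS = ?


T*dS = 570.8560 * -0.4880 = -278.5777 kJ
dG = 62.4220 + 278.5777 = 340.9997 kJ (non-spontaneous)

dG = 340.9997 kJ, non-spontaneous


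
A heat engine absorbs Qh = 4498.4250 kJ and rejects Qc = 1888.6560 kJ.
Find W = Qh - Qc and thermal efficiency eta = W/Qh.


W = 4498.4250 - 1888.6560 = 2609.7690 kJ
eta = 2609.7690 / 4498.4250 = 0.5802 = 58.0152%

W = 2609.7690 kJ, eta = 58.0152%


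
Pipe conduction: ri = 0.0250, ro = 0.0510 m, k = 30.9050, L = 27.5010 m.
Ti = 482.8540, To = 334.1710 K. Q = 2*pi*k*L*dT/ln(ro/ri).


dT = 148.6830 K
ln(ro/ri) = 0.7129
Q = 2*pi*30.9050*27.5010*148.6830 / 0.7129 = 1113677.5406 W

1113677.5406 W


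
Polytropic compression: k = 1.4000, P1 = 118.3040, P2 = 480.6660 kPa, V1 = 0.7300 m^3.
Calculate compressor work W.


(k-1)/k = 0.2857
(P2/P1)^exp = 1.4926
W = 3.5000 * 118.3040 * 0.7300 * (1.4926 - 1) = 148.9090 kJ

148.9090 kJ


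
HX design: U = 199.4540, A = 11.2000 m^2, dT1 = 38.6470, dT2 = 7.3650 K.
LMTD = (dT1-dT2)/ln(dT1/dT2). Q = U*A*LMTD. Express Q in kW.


LMTD = 18.8704 K
Q = 199.4540 * 11.2000 * 18.8704 = 42154.2591 W = 42.1543 kW

42.1543 kW


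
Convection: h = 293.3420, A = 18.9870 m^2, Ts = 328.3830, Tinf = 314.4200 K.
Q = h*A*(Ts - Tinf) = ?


dT = 13.9630 K
Q = 293.3420 * 18.9870 * 13.9630 = 77769.5054 W

77769.5054 W


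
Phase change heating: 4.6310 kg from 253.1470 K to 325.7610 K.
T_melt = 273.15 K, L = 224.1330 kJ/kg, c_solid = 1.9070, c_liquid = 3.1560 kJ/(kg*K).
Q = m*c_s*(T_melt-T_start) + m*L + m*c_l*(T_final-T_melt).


Q1 (sensible, solid) = 4.6310 * 1.9070 * 20.0030 = 176.6528 kJ
Q2 (latent) = 4.6310 * 224.1330 = 1037.9599 kJ
Q3 (sensible, liquid) = 4.6310 * 3.1560 * 52.6110 = 768.9327 kJ
Q_total = 1983.5455 kJ

1983.5455 kJ


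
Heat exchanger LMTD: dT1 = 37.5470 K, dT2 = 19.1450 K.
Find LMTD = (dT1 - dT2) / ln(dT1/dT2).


dT1/dT2 = 1.9612
ln(dT1/dT2) = 0.6736
LMTD = 18.4020 / 0.6736 = 27.3208 K

27.3208 K


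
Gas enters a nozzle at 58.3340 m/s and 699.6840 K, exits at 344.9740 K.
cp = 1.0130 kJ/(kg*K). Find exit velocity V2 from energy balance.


dT = 354.7100 K
2*cp*1000*dT = 718642.4600
V1^2 = 3402.8556
V2 = sqrt(722045.3156) = 849.7325 m/s

849.7325 m/s


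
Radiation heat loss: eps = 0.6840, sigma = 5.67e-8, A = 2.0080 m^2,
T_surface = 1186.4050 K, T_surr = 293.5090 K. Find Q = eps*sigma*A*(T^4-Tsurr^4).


T^4 = 1.9812e+12
Tsurr^4 = 7.4214e+09
Q = 0.6840 * 5.67e-8 * 2.0080 * 1.9738e+12 = 153710.9735 W

153710.9735 W


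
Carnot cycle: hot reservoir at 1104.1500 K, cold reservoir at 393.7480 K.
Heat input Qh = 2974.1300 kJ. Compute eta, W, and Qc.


eta = 1 - 393.7480/1104.1500 = 0.6434
W = 0.6434 * 2974.1300 = 1913.5334 kJ
Qc = 2974.1300 - 1913.5334 = 1060.5966 kJ

eta = 64.3393%, W = 1913.5334 kJ, Qc = 1060.5966 kJ


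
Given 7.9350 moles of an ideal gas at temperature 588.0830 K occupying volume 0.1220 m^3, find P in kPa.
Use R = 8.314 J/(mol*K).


P = nRT/V = 7.9350 * 8.314 * 588.0830 / 0.1220
= 38796.7706 / 0.1220 = 318006.3161 Pa = 318.0063 kPa

318.0063 kPa


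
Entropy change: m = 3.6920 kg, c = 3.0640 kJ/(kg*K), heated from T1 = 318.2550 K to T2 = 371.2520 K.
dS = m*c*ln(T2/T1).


T2/T1 = 1.1665
ln(T2/T1) = 0.1540
dS = 3.6920 * 3.0640 * 0.1540 = 1.7424 kJ/K

1.7424 kJ/K


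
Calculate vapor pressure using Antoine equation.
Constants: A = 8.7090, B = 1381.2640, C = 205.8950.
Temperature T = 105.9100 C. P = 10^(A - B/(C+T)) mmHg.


C+T = 311.8050
B/(C+T) = 4.4299
log10(P) = 8.7090 - 4.4299 = 4.2791
P = 10^4.2791 = 19015.2968 mmHg

19015.2968 mmHg


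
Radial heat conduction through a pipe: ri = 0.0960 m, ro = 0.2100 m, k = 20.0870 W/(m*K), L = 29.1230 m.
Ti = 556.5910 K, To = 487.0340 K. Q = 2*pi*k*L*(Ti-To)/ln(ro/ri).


dT = 69.5570 K
ln(ro/ri) = 0.7828
Q = 2*pi*20.0870*29.1230*69.5570 / 0.7828 = 326620.6530 W

326620.6530 W


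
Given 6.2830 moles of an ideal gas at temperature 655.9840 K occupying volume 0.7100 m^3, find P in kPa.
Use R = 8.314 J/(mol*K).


P = nRT/V = 6.2830 * 8.314 * 655.9840 / 0.7100
= 34266.5457 / 0.7100 = 48262.7404 Pa = 48.2627 kPa

48.2627 kPa


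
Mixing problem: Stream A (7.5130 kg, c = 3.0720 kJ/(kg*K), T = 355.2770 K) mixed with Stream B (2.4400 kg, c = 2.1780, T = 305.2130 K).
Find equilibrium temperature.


num = 9821.7700
den = 28.3943
Tf = 345.9069 K

345.9069 K


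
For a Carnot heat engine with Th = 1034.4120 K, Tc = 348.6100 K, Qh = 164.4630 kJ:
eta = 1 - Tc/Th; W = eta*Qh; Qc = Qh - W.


eta = 1 - 348.6100/1034.4120 = 0.6630
W = 0.6630 * 164.4630 = 109.0369 kJ
Qc = 164.4630 - 109.0369 = 55.4261 kJ

eta = 66.2987%, W = 109.0369 kJ, Qc = 55.4261 kJ


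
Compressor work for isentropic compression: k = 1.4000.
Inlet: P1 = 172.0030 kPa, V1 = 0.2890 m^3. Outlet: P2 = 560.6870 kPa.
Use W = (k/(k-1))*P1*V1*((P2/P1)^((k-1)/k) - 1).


(k-1)/k = 0.2857
(P2/P1)^exp = 1.4016
W = 3.5000 * 172.0030 * 0.2890 * (1.4016 - 1) = 69.8708 kJ

69.8708 kJ


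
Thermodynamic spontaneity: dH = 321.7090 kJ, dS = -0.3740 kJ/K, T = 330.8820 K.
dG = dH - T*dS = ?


T*dS = 330.8820 * -0.3740 = -123.7499 kJ
dG = 321.7090 + 123.7499 = 445.4589 kJ (non-spontaneous)

dG = 445.4589 kJ, non-spontaneous


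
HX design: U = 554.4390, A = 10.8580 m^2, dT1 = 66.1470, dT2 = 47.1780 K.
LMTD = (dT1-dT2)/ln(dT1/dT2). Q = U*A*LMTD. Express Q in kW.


LMTD = 56.1293 K
Q = 554.4390 * 10.8580 * 56.1293 = 337903.9042 W = 337.9039 kW

337.9039 kW


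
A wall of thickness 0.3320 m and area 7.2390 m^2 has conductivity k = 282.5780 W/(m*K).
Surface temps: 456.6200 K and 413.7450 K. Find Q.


dT = 42.8750 K
Q = 282.5780 * 7.2390 * 42.8750 / 0.3320 = 264169.6817 W

264169.6817 W


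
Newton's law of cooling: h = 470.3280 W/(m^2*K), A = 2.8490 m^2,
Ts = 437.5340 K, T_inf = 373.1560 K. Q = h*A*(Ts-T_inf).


dT = 64.3780 K
Q = 470.3280 * 2.8490 * 64.3780 = 86264.2328 W

86264.2328 W


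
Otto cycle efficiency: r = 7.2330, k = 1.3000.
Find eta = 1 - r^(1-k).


r^(k-1) = 1.8105
eta = 1 - 1/1.8105 = 0.4477 = 44.7663%

44.7663%


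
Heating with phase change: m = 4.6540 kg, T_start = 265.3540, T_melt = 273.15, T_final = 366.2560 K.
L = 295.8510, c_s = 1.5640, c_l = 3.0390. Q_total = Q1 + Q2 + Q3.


Q1 (sensible, solid) = 4.6540 * 1.5640 * 7.7960 = 56.7460 kJ
Q2 (latent) = 4.6540 * 295.8510 = 1376.8906 kJ
Q3 (sensible, liquid) = 4.6540 * 3.0390 * 93.1060 = 1316.8453 kJ
Q_total = 2750.4818 kJ

2750.4818 kJ


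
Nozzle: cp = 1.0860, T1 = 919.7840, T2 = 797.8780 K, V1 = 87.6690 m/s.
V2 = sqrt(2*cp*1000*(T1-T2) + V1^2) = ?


dT = 121.9060 K
2*cp*1000*dT = 264779.8320
V1^2 = 7685.8536
V2 = sqrt(272465.6856) = 521.9825 m/s

521.9825 m/s


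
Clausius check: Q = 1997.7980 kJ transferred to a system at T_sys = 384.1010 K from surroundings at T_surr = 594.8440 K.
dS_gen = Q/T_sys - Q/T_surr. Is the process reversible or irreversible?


dS_sys = 1997.7980/384.1010 = 5.2012 kJ/K
dS_surr = -1997.7980/594.8440 = -3.3585 kJ/K
dS_gen = 5.2012 - 3.3585 = 1.8427 kJ/K (irreversible)

dS_gen = 1.8427 kJ/K, irreversible


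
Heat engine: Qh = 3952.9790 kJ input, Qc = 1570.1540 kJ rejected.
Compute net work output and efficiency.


W = 3952.9790 - 1570.1540 = 2382.8250 kJ
eta = 2382.8250 / 3952.9790 = 0.6028 = 60.2792%

W = 2382.8250 kJ, eta = 60.2792%


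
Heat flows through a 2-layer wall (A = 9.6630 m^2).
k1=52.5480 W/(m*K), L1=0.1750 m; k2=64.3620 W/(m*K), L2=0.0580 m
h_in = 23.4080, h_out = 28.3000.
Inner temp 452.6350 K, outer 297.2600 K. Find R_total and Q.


R_conv_in = 1/(23.4080*9.6630) = 0.0044
R_1 = 0.1750/(52.5480*9.6630) = 0.0003
R_2 = 0.0580/(64.3620*9.6630) = 9.3258e-05
R_conv_out = 1/(28.3000*9.6630) = 0.0037
R_total = 0.0085 K/W
Q = 155.3750 / 0.0085 = 18245.6313 W

R_total = 0.0085 K/W, Q = 18245.6313 W


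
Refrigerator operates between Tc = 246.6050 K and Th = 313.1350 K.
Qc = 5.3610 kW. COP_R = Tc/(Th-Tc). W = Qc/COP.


COP = 246.6050 / 66.5300 = 3.7067
W = 5.3610 / 3.7067 = 1.4463 kW

COP = 3.7067, W = 1.4463 kW


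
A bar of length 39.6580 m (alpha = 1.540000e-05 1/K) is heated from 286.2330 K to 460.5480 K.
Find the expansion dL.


dT = 174.3150 K
dL = 1.540000e-05 * 39.6580 * 174.3150 = 0.106460 m
L_final = 39.764460 m

dL = 0.106460 m


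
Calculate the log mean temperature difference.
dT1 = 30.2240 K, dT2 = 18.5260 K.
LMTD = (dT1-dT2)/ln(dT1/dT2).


dT1/dT2 = 1.6314
ln(dT1/dT2) = 0.4895
LMTD = 11.6980 / 0.4895 = 23.8998 K

23.8998 K


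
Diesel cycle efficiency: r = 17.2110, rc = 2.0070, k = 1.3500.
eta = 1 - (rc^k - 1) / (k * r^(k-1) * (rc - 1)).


r^(k-1) = 2.7073
rc^k = 2.5612
eta = 0.5758 = 57.5815%

57.5815%


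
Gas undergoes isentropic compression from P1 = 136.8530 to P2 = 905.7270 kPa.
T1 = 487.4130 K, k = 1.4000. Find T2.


(k-1)/k = 0.2857
(P2/P1)^exp = 1.7159
T2 = 487.4130 * 1.7159 = 836.3636 K

836.3636 K


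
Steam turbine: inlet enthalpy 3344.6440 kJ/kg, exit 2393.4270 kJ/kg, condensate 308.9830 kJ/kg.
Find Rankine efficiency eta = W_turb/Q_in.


W = 951.2170 kJ/kg
Q_in = 3035.6610 kJ/kg
eta = 0.3133 = 31.3348%

eta = 31.3348%


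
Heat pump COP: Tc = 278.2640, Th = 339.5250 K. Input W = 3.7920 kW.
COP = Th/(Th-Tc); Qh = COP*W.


COP = 339.5250 / 61.2610 = 5.5423
Qh = 5.5423 * 3.7920 = 21.0163 kW

COP = 5.5423, Qh = 21.0163 kW


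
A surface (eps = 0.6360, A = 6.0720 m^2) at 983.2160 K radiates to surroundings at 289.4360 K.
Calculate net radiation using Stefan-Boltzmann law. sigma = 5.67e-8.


T^4 = 9.3454e+11
Tsurr^4 = 7.0179e+09
Q = 0.6360 * 5.67e-8 * 6.0720 * 9.2752e+11 = 203092.5624 W

203092.5624 W


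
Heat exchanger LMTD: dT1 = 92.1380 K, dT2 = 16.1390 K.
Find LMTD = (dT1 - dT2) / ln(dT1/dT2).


dT1/dT2 = 5.7090
ln(dT1/dT2) = 1.7420
LMTD = 75.9990 / 1.7420 = 43.6262 K

43.6262 K


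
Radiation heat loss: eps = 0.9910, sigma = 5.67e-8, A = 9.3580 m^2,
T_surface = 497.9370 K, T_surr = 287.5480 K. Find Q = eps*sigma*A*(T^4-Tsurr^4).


T^4 = 6.1475e+10
Tsurr^4 = 6.8366e+09
Q = 0.9910 * 5.67e-8 * 9.3580 * 5.4638e+10 = 28730.0586 W

28730.0586 W


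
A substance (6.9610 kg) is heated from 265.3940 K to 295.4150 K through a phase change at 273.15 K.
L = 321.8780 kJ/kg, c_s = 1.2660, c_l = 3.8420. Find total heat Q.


Q1 (sensible, solid) = 6.9610 * 1.2660 * 7.7560 = 68.3507 kJ
Q2 (latent) = 6.9610 * 321.8780 = 2240.5928 kJ
Q3 (sensible, liquid) = 6.9610 * 3.8420 * 22.2650 = 595.4588 kJ
Q_total = 2904.4023 kJ

2904.4023 kJ


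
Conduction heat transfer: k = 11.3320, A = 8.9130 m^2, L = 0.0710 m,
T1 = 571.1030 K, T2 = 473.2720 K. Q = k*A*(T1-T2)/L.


dT = 97.8310 K
Q = 11.3320 * 8.9130 * 97.8310 / 0.0710 = 139170.9579 W

139170.9579 W


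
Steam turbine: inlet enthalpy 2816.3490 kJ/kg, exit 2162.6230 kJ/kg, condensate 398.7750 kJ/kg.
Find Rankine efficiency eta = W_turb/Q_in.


W = 653.7260 kJ/kg
Q_in = 2417.5740 kJ/kg
eta = 0.2704 = 27.0406%

eta = 27.0406%


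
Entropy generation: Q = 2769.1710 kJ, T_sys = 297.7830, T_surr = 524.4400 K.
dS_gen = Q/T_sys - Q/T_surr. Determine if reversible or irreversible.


dS_sys = 2769.1710/297.7830 = 9.2993 kJ/K
dS_surr = -2769.1710/524.4400 = -5.2802 kJ/K
dS_gen = 9.2993 - 5.2802 = 4.0190 kJ/K (irreversible)

dS_gen = 4.0190 kJ/K, irreversible


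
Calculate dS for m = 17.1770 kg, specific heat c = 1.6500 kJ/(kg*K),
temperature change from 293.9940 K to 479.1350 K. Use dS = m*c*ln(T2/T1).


T2/T1 = 1.6297
ln(T2/T1) = 0.4884
dS = 17.1770 * 1.6500 * 0.4884 = 13.8429 kJ/K

13.8429 kJ/K


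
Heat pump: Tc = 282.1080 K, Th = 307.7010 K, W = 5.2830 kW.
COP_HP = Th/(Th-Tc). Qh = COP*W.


COP = 307.7010 / 25.5930 = 12.0229
Qh = 12.0229 * 5.2830 = 63.5168 kW

COP = 12.0229, Qh = 63.5168 kW


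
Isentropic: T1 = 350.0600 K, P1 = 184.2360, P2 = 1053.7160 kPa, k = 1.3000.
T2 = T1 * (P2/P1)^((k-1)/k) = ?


(k-1)/k = 0.2308
(P2/P1)^exp = 1.4955
T2 = 350.0600 * 1.4955 = 523.4984 K

523.4984 K


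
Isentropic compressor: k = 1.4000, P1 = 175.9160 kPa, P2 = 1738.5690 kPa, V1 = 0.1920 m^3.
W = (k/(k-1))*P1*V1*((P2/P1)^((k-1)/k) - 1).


(k-1)/k = 0.2857
(P2/P1)^exp = 1.9242
W = 3.5000 * 175.9160 * 0.1920 * (1.9242 - 1) = 109.2564 kJ

109.2564 kJ


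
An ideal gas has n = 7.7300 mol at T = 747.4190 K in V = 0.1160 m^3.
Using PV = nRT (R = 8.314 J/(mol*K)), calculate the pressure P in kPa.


P = nRT/V = 7.7300 * 8.314 * 747.4190 / 0.1160
= 48034.5413 / 0.1160 = 414090.8733 Pa = 414.0909 kPa

414.0909 kPa


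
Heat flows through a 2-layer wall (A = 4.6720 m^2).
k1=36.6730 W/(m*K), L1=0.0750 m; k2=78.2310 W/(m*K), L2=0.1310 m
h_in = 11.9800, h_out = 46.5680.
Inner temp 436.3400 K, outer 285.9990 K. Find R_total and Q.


R_conv_in = 1/(11.9800*4.6720) = 0.0179
R_1 = 0.0750/(36.6730*4.6720) = 0.0004
R_2 = 0.1310/(78.2310*4.6720) = 0.0004
R_conv_out = 1/(46.5680*4.6720) = 0.0046
R_total = 0.0233 K/W
Q = 150.3410 / 0.0233 = 6463.7769 W

R_total = 0.0233 K/W, Q = 6463.7769 W


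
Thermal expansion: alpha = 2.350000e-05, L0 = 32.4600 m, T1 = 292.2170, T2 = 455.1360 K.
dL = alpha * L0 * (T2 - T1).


dT = 162.9190 K
dL = 2.350000e-05 * 32.4600 * 162.9190 = 0.124276 m
L_final = 32.584276 m

dL = 0.124276 m


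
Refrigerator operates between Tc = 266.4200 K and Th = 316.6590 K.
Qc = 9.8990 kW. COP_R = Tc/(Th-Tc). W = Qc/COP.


COP = 266.4200 / 50.2390 = 5.3031
W = 9.8990 / 5.3031 = 1.8667 kW

COP = 5.3031, W = 1.8667 kW


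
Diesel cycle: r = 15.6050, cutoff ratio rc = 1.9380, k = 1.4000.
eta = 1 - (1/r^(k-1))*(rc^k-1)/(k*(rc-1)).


r^(k-1) = 3.0013
rc^k = 2.5252
eta = 0.6130 = 61.3019%

61.3019%


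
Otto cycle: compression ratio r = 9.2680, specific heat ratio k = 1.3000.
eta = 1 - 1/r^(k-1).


r^(k-1) = 1.9503
eta = 1 - 1/1.9503 = 0.4873 = 48.7252%

48.7252%


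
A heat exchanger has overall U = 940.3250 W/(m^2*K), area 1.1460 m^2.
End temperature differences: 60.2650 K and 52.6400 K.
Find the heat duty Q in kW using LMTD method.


LMTD = 56.3666 K
Q = 940.3250 * 1.1460 * 56.3666 = 60741.3177 W = 60.7413 kW

60.7413 kW


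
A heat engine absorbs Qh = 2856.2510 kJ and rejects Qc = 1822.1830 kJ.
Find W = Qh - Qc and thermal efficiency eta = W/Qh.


W = 2856.2510 - 1822.1830 = 1034.0680 kJ
eta = 1034.0680 / 2856.2510 = 0.3620 = 36.2037%

W = 1034.0680 kJ, eta = 36.2037%


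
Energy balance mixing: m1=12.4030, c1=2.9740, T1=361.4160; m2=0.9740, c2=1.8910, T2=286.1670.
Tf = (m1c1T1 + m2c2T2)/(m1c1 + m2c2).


num = 13858.4513
den = 38.7284
Tf = 357.8373 K

357.8373 K


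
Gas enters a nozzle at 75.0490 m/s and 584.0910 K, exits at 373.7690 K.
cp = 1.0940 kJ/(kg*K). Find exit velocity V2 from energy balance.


dT = 210.3220 K
2*cp*1000*dT = 460184.5360
V1^2 = 5632.3524
V2 = sqrt(465816.8884) = 682.5078 m/s

682.5078 m/s


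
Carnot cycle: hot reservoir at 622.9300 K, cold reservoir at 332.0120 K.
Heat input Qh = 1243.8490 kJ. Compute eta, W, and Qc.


eta = 1 - 332.0120/622.9300 = 0.4670
W = 0.4670 * 1243.8490 = 580.8968 kJ
Qc = 1243.8490 - 580.8968 = 662.9522 kJ

eta = 46.7016%, W = 580.8968 kJ, Qc = 662.9522 kJ


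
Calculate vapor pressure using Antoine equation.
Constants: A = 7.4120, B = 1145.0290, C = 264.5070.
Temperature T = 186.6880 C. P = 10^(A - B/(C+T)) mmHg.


C+T = 451.1950
B/(C+T) = 2.5378
log10(P) = 7.4120 - 2.5378 = 4.8742
P = 10^4.8742 = 74856.6348 mmHg

74856.6348 mmHg


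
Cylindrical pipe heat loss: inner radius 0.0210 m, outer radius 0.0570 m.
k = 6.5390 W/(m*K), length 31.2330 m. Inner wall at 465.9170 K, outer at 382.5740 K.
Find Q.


dT = 83.3430 K
ln(ro/ri) = 0.9985
Q = 2*pi*6.5390*31.2330*83.3430 / 0.9985 = 107105.9080 W

107105.9080 W


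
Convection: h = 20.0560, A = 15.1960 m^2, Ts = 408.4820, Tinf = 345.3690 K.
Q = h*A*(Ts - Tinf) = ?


dT = 63.1130 K
Q = 20.0560 * 15.1960 * 63.1130 = 19235.0106 W

19235.0106 W


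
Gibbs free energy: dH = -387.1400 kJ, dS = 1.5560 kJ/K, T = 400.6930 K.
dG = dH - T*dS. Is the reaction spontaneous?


T*dS = 400.6930 * 1.5560 = 623.4783 kJ
dG = -387.1400 - 623.4783 = -1010.6183 kJ (spontaneous)

dG = -1010.6183 kJ, spontaneous


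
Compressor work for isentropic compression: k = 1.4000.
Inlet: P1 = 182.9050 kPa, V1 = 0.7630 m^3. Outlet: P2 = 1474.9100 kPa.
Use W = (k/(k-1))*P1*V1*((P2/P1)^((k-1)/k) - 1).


(k-1)/k = 0.2857
(P2/P1)^exp = 1.8156
W = 3.5000 * 182.9050 * 0.7630 * (1.8156 - 1) = 398.3601 kJ

398.3601 kJ


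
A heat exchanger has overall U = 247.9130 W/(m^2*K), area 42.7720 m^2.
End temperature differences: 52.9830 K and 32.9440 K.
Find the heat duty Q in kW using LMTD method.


LMTD = 42.1730 K
Q = 247.9130 * 42.7720 * 42.1730 = 447191.1928 W = 447.1912 kW

447.1912 kW


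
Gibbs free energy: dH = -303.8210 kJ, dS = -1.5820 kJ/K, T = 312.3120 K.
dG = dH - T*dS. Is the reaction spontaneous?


T*dS = 312.3120 * -1.5820 = -494.0776 kJ
dG = -303.8210 + 494.0776 = 190.2566 kJ (non-spontaneous)

dG = 190.2566 kJ, non-spontaneous


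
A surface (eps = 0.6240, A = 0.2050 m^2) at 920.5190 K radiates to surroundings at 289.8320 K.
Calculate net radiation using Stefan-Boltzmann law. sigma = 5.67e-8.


T^4 = 7.1801e+11
Tsurr^4 = 7.0564e+09
Q = 0.6240 * 5.67e-8 * 0.2050 * 7.1095e+11 = 5156.5981 W

5156.5981 W


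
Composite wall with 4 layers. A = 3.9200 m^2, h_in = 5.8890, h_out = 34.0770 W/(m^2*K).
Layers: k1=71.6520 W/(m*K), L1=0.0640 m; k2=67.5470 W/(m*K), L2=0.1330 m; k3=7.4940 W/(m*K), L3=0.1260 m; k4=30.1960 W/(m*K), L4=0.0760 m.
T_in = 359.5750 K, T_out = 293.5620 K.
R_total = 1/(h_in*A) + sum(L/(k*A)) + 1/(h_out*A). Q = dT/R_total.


R_conv_in = 1/(5.8890*3.9200) = 0.0433
R_1 = 0.0640/(71.6520*3.9200) = 0.0002
R_2 = 0.1330/(67.5470*3.9200) = 0.0005
R_3 = 0.1260/(7.4940*3.9200) = 0.0043
R_4 = 0.0760/(30.1960*3.9200) = 0.0006
R_conv_out = 1/(34.0770*3.9200) = 0.0075
R_total = 0.0565 K/W
Q = 66.0130 / 0.0565 = 1169.0792 W

R_total = 0.0565 K/W, Q = 1169.0792 W


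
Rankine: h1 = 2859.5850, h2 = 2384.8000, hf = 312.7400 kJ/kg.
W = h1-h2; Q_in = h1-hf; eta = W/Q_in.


W = 474.7850 kJ/kg
Q_in = 2546.8450 kJ/kg
eta = 0.1864 = 18.6421%

eta = 18.6421%


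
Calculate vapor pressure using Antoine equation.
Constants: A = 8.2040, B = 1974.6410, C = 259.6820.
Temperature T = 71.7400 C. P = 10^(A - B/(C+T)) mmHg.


C+T = 331.4220
B/(C+T) = 5.9581
log10(P) = 8.2040 - 5.9581 = 2.2459
P = 10^2.2459 = 176.1624 mmHg

176.1624 mmHg


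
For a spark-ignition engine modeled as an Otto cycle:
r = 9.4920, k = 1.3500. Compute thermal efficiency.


r^(k-1) = 2.1982
eta = 1 - 1/2.1982 = 0.5451 = 54.5091%

54.5091%


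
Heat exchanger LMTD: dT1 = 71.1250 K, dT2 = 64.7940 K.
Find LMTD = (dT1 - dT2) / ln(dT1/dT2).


dT1/dT2 = 1.0977
ln(dT1/dT2) = 0.0932
LMTD = 6.3310 / 0.0932 = 67.9103 K

67.9103 K


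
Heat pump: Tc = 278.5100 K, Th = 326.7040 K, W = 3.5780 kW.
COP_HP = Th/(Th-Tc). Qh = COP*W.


COP = 326.7040 / 48.1940 = 6.7789
Qh = 6.7789 * 3.5780 = 24.2550 kW

COP = 6.7789, Qh = 24.2550 kW


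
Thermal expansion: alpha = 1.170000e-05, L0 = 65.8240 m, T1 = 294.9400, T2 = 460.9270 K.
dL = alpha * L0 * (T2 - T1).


dT = 165.9870 K
dL = 1.170000e-05 * 65.8240 * 165.9870 = 0.127833 m
L_final = 65.951833 m

dL = 0.127833 m


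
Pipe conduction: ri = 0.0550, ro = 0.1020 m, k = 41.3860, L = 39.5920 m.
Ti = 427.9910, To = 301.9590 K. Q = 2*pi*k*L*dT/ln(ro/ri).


dT = 126.0320 K
ln(ro/ri) = 0.6176
Q = 2*pi*41.3860*39.5920*126.0320 / 0.6176 = 2100808.3646 W

2100808.3646 W


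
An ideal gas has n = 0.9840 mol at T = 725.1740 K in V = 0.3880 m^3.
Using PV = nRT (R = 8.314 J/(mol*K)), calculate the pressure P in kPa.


P = nRT/V = 0.9840 * 8.314 * 725.1740 / 0.3880
= 5932.6311 / 0.3880 = 15290.2863 Pa = 15.2903 kPa

15.2903 kPa


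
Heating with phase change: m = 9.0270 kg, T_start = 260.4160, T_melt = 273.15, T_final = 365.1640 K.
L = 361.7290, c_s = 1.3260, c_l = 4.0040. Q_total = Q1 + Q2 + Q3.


Q1 (sensible, solid) = 9.0270 * 1.3260 * 12.7340 = 152.4235 kJ
Q2 (latent) = 9.0270 * 361.7290 = 3265.3277 kJ
Q3 (sensible, liquid) = 9.0270 * 4.0040 * 92.0140 = 3325.7640 kJ
Q_total = 6743.5151 kJ

6743.5151 kJ


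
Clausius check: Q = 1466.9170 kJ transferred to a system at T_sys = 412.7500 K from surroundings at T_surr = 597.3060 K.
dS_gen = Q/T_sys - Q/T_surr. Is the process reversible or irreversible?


dS_sys = 1466.9170/412.7500 = 3.5540 kJ/K
dS_surr = -1466.9170/597.3060 = -2.4559 kJ/K
dS_gen = 3.5540 - 2.4559 = 1.0981 kJ/K (irreversible)

dS_gen = 1.0981 kJ/K, irreversible


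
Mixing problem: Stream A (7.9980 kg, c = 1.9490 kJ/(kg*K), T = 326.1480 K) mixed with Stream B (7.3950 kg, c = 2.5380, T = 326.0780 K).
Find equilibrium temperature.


num = 11204.0265
den = 34.3566
Tf = 326.1098 K

326.1098 K


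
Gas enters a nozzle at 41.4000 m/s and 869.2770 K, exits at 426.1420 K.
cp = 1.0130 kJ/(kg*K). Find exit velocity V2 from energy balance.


dT = 443.1350 K
2*cp*1000*dT = 897791.5100
V1^2 = 1713.9600
V2 = sqrt(899505.4700) = 948.4226 m/s

948.4226 m/s


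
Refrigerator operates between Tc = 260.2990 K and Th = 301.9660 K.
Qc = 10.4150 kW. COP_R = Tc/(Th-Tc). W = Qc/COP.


COP = 260.2990 / 41.6670 = 6.2471
W = 10.4150 / 6.2471 = 1.6672 kW

COP = 6.2471, W = 1.6672 kW


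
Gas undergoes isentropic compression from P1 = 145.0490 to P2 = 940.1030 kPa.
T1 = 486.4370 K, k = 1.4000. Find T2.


(k-1)/k = 0.2857
(P2/P1)^exp = 1.7057
T2 = 486.4370 * 1.7057 = 829.7164 K

829.7164 K


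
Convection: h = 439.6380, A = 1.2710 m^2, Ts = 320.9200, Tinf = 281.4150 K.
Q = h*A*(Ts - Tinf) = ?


dT = 39.5050 K
Q = 439.6380 * 1.2710 * 39.5050 = 22074.5999 W

22074.5999 W


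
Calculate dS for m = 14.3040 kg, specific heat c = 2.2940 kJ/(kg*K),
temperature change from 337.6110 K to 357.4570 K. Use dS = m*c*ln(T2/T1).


T2/T1 = 1.0588
ln(T2/T1) = 0.0571
dS = 14.3040 * 2.2940 * 0.0571 = 1.8743 kJ/K

1.8743 kJ/K


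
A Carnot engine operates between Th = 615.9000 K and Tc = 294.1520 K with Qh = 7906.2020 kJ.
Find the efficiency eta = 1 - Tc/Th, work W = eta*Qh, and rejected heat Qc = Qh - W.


eta = 1 - 294.1520/615.9000 = 0.5224
W = 0.5224 * 7906.2020 = 4130.2235 kJ
Qc = 7906.2020 - 4130.2235 = 3775.9785 kJ

eta = 52.2403%, W = 4130.2235 kJ, Qc = 3775.9785 kJ


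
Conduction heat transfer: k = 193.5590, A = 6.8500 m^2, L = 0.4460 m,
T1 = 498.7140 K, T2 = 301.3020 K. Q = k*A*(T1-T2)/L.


dT = 197.4120 K
Q = 193.5590 * 6.8500 * 197.4120 / 0.4460 = 586870.9748 W

586870.9748 W


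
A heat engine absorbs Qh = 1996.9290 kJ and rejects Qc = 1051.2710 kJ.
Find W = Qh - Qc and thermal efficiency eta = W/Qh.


W = 1996.9290 - 1051.2710 = 945.6580 kJ
eta = 945.6580 / 1996.9290 = 0.4736 = 47.3556%

W = 945.6580 kJ, eta = 47.3556%


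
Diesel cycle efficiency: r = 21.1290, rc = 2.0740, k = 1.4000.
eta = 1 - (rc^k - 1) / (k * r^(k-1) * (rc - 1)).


r^(k-1) = 3.3881
rc^k = 2.7767
eta = 0.6512 = 65.1233%

65.1233%


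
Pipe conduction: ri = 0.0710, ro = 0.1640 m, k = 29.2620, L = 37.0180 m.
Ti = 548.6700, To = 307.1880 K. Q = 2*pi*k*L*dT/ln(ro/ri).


dT = 241.4820 K
ln(ro/ri) = 0.8372
Q = 2*pi*29.2620*37.0180*241.4820 / 0.8372 = 1963176.4996 W

1963176.4996 W


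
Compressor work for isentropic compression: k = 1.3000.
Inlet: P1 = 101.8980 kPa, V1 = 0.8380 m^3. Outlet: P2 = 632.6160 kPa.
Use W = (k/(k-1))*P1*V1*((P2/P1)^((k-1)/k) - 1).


(k-1)/k = 0.2308
(P2/P1)^exp = 1.5240
W = 4.3333 * 101.8980 * 0.8380 * (1.5240 - 1) = 193.9053 kJ

193.9053 kJ


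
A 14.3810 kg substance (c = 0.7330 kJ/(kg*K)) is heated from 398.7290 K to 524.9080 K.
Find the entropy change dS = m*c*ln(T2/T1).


T2/T1 = 1.3165
ln(T2/T1) = 0.2749
dS = 14.3810 * 0.7330 * 0.2749 = 2.8982 kJ/K

2.8982 kJ/K


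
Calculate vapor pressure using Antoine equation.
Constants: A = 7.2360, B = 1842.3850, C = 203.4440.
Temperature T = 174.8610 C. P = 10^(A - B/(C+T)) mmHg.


C+T = 378.3050
B/(C+T) = 4.8701
log10(P) = 7.2360 - 4.8701 = 2.3659
P = 10^2.3659 = 232.2176 mmHg

232.2176 mmHg
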